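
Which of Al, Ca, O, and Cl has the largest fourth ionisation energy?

Consider each +3 ion: Al³⁺ is the bare [Ne] core; Ca³⁺ is already 1 electron into the core; O³⁺ still has 3 valence electrons; Cl³⁺ still has 4 valence electrons.
Usually core removal costs more than valence removal, but here the competition is close: a tightly held n=2 valence electron can cost more to remove than an n=3 core electron, so the actual values have to decide it.
Valence configurations: O³⁺ [He]2s²2p¹, Cl³⁺ [Ne]3s²3p².
The numbers (kJ/mol): Al 11577, Ca 6491, O 7469, Cl 5159.
Overall IE_4 order: Cl < Ca < O < Al.

Al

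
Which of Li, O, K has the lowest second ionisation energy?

K

After 1 electron has been removed, what remains? Li⁺ is the bare [He] core; O⁺ still has 5 valence electrons; K⁺ is the bare [Ar] core.
Usually core removal costs more than valence removal, but here the competition is close: a tightly held n=2 valence electron can cost more to remove than an n=3 core electron, so the actual values have to decide it.
The numbers (kJ/mol): Li 7298, O 3388, K 3052.
Hence IE_2: K < O < Li.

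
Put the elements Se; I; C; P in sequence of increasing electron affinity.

C is in period 2, group 14; P is in period 3, group 15; Se is in period 4, group 16; I is in period 5, group 17.
Electron affinity generally becomes more exothermic across a period toward the halogens and less exothermic down a group.
A diagonal step moves right (one effect) and down (the opposite effect) at once.
C > P: the two effects oppose for this pair; the down-group effect wins (122 vs 72 kJ/mol).
Se > C: the two effects oppose for this pair; the across-period effect wins (195 vs 122 kJ/mol).
I > Se: the two effects oppose for this pair; the across-period effect wins (295 vs 195 kJ/mol).
Tabulated electron affinity (kJ/mol): C 122, P 72, Se 195, I 295.
So from lowest to highest: P < C < Se < I.

P < C < Se < I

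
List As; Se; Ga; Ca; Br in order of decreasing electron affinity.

Ca is in period 4, group 2; Ga is in period 4, group 13; As is in period 4, group 15; Se is in period 4, group 16; Br is in period 4, group 17.
EA tends to increase across a period and decrease down a group, though the pattern is less regular than for IE or radius.
All lie in period 4, so electron affinity increases left to right.
So from highest to lowest: Br > Se > As > Ga > Ca.

Br, Se, As, Ga, Ca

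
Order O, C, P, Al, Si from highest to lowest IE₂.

After 1 electron has been removed, what remains? O⁺ still has 5 valence electrons; C⁺ still has 3 valence electrons; P⁺ still has 4 valence electrons; Al⁺ still has 2 valence electrons; Si⁺ still has 3 valence electrons.
All are still removing valence electrons, so compare the +1 ions as you would atoms: IE_2 generally rises across a period (higher Z_eff) and falls down a group (larger shell), subject to the usual subshell exceptions.
Valence configurations: O⁺ [He]2s²2p³, C⁺ [He]2s²2p¹, P⁺ [Ne]3s²3p², Al⁺ [Ne]3s², Si⁺ [Ne]3s²3p¹.
Si⁺ loses a lone 3p electron whereas Al⁺ must break into a filled 3s² pair, so IE_2(Al) > IE_2(Si) even though Si has the higher nuclear charge.
Approximate IE_2 values (kJ/mol): O 3388, C 2353, P 1907, Al 1817, Si 1577.
Overall IE_2 order: Si < Al < P < C < O.

O, C, P, Al, Si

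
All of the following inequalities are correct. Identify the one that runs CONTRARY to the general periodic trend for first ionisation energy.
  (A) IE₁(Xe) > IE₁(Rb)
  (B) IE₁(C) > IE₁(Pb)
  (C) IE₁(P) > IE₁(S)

(C)

The general trend: first ionisation energy increases across a period and decreases down a group.
(A) Xe (period 5, group 18) vs Rb (period 5, group 1): the stated order agrees with the simple trend.
(B) C (period 2, group 14) vs Pb (period 6, group 14): the stated order agrees with the simple trend.
(C) P (period 3, group 15) vs S (period 3, group 16): the stated order contradicts the simple trend.
The exception is (C): S (3p⁴) ionizes more easily than half-filled P (3p³) because the paired 3p electron in S is pushed out by e⁻–e⁻ repulsion.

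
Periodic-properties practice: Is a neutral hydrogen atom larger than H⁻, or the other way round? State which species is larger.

H⁻

Forming H⁻ adds 1 electron to H. More electron–electron repulsion in the same shell, with unchanged nuclear charge, lets the cloud expand.
An anion is larger than its parent atom: H⁻ > H.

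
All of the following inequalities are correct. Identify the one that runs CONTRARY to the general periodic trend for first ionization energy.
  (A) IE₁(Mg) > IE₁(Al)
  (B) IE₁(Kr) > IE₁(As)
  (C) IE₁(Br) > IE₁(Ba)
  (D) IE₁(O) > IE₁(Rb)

(A)

The general trend: first ionization energy increases across a period and decreases down a group.
(A) Mg (period 3, group 2) vs Al (period 3, group 13): the stated order contradicts the simple trend.
(B) Kr (period 4, group 18) vs As (period 4, group 15): the stated order agrees with the simple trend.
(C) Br (period 4, group 17) vs Ba (period 6, group 2): the stated order agrees with the simple trend.
(D) O (period 2, group 16) vs Rb (period 5, group 1): the stated order agrees with the simple trend.
The exception is (A): Al's single 3p electron is easier to remove than one from Mg's filled 3s².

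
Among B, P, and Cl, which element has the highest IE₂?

The second ionization energy removes an electron from the +1 ion. For each element: B⁺ still has 2 valence electrons; P⁺ still has 4 valence electrons; Cl⁺ still has 6 valence electrons.
All are still removing valence electrons, so compare the +1 ions as you would atoms: IE_2 generally rises across a period (higher Z_eff) and falls down a group (larger shell), subject to the usual subshell exceptions.
Valence configurations: B⁺ [He]2s², P⁺ [Ne]3s²3p², Cl⁺ [Ne]3s²3p⁴.
Approximate IE_2 values (kJ/mol): B 2427, P 1907, Cl 2298.
Hence IE_2: P < Cl < B.

B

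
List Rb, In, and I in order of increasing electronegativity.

Rb is in period 5, group 1; In is in period 5, group 13; I is in period 5, group 17.
Atoms toward the upper right of the periodic table pull bonding electrons most strongly.
All lie in period 5, so electronegativity increases left to right.
So from lowest to highest: Rb < In < I.

Rb < In < I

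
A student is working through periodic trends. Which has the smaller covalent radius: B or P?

B

B is in period 2, group 13; P is in period 3, group 15.
Atomic radius shrinks across a period as nuclear charge pulls the same shell inward, and grows down a group as new shells are added.
Neither a single period nor a single group — weigh both effects.
P > B: period and group pull opposite ways; the down-group shift dominates (111 vs 85 pm).
Approximate values (pm): B 85, P 111.
So B has the smaller covalent radius (B < P).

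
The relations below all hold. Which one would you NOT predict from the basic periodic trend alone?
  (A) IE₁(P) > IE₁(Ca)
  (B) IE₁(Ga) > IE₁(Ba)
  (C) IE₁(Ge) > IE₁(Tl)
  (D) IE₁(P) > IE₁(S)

The general trend: IE₁ increases across a period and decreases down a group.
(A) P (period 3, group 15) vs Ca (period 4, group 2): the stated order agrees with the simple trend.
(B) Ga (period 4, group 13) vs Ba (period 6, group 2): the stated order agrees with the simple trend.
(C) Ge (period 4, group 14) vs Tl (period 6, group 13): the stated order agrees with the simple trend.
(D) P (period 3, group 15) vs S (period 3, group 16): the stated order contradicts the simple trend.
The exception is (D): S (3p⁴) ionizes more easily than half-filled P (3p³) because the paired 3p electron in S is pushed out by e⁻–e⁻ repulsion.

(D)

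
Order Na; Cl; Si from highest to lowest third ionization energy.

Na > Cl > Si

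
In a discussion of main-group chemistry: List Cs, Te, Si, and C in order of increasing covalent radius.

Across a period the added protons contract the valence shell; down a group each new principal shell makes the atom larger.
These span different periods and groups, so the two trends combine.
Si > C: Si sits below C in group 14, so the down-group effect alone puts Si larger.
Te > Si: the two effects oppose for this pair; the down-group effect wins (136 vs 116 pm).
Cs > Te: both effects reinforce here, so Cs is clearly the larger of the two.
Approximate values (pm): C 75, Si 116, Te 136, Cs 232.
So from smallest to largest: C < Si < Te < Cs.

C < Si < Te < Cs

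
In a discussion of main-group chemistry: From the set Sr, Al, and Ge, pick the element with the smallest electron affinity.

EA tends to increase across a period and decrease down a group, though the pattern is less regular than for IE or radius.
Neither a single period nor a single group — weigh both effects.
Al > Sr: relative to Sr, both the across-period and down-group shifts push Al's electron affinity up.
Ge > Al: the two effects oppose for this pair; the across-period effect wins (119 vs 42 kJ/mol).
For reference (kJ/mol): Al 42, Ge 119, Sr 5.
The smallest electron affinity among these belongs to Sr.

Sr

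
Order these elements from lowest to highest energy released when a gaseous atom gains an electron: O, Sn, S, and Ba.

O is in period 2, group 16; S is in period 3, group 16; Sn is in period 5, group 14; Ba is in period 6, group 2.
Electron affinity generally becomes more exothermic across a period toward the halogens and less exothermic down a group.
These span different periods and groups, so the two trends combine.
Sn > Ba: both effects reinforce here, so Sn is clearly the higher of the two.
O > Sn: relative to Sn, both the across-period and down-group shifts push O's electron affinity up.
S > O: this pair runs against the simple trend — see the exception note.
Note the exception: S has a higher electron affinity than O, contrary to the simple trend — the compact 2p subshell of O repels the added electron more than S's larger 3p does.
For reference (kJ/mol): O 141, S 200, Sn 107, Ba 14.
So from lowest to highest: Ba < Sn < O < S.

Ba < Sn < O < S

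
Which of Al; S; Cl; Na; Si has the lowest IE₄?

Si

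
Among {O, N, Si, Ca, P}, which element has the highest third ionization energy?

After 2 electrons have been removed, what remains? O²⁺ still has 4 valence electrons; N²⁺ still has 3 valence electrons; Si²⁺ still has 2 valence electrons; Ca²⁺ is the bare [Ar] core; P²⁺ still has 3 valence electrons.
Usually core removal costs more than valence removal, but here the competition is close: a tightly held n=2 valence electron can cost more to remove than an n=3 core electron, so the actual values have to decide it.
Valence configurations: O²⁺ [He]2s²2p², N²⁺ [He]2s²2p¹, Si²⁺ [Ne]3s², P²⁺ [Ne]3s²3p¹.
P²⁺ loses a lone 3p electron whereas Si²⁺ must break into a filled 3s² pair, so IE_3(Si) > IE_3(P) even though P has the higher nuclear charge.
The numbers (kJ/mol): O 5300, N 4578, Si 3232, Ca 4912, P 2914.
Hence IE_3: P < Si < N < Ca < O.

O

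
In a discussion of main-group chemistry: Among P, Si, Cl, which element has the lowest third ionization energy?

Consider each +2 ion: P²⁺ still has 3 valence electrons; Si²⁺ still has 2 valence electrons; Cl²⁺ still has 5 valence electrons.
All are still removing valence electrons, so compare the +2 ions as you would atoms: IE_3 generally rises across a period (higher Z_eff) and falls down a group (larger shell), subject to the usual subshell exceptions.
Valence configurations: P²⁺ [Ne]3s²3p¹, Si²⁺ [Ne]3s², Cl²⁺ [Ne]3s²3p³.
P²⁺ loses a lone 3p electron whereas Si²⁺ must break into a filled 3s² pair, so IE_3(Si) > IE_3(P) even though P has the higher nuclear charge.
The numbers (kJ/mol): P 2914, Si 3232, Cl 3822.
Hence IE_3: P < Si < Cl.

P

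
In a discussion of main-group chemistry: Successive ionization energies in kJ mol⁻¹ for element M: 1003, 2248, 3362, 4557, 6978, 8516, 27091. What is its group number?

Look for the largest jump between consecutive ionization energies: IE7/IE6 ≈ 3.2, far larger than any earlier ratio.
That jump marks the point where a core electron is being removed. So the atom has 6 valence electrons.
A main-group element with 6 valence electrons is in group 16.

Group 16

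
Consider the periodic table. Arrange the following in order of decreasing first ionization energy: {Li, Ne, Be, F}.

Ne > F > Be > Li

Li is in period 2, group 1; Be is in period 2, group 2; F is in period 2, group 17; Ne is in period 2, group 18.
Removing the outermost electron gets harder across a period and easier down a group.
All lie in period 2, so first ionization energy increases left to right.
So from highest to lowest: Ne > F > Be > Li.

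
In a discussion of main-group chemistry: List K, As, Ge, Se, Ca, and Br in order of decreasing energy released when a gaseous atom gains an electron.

EA tends to increase across a period and decrease down a group, though the pattern is less regular than for IE or radius.
All lie in period 4; the across-period trend (electron affinity increases left to right) applies, with the exception below.
Note the exception: K has a higher electron affinity than Ca, contrary to the simple trend — adding an electron to Ca (ns²) has to open a new, higher-energy np subshell, which is unfavourable.
Note the exception: Ge has a higher electron affinity than As, contrary to the simple trend — adding an electron to As's half-filled 4p³ is unfavourable, so Ge (4p²) has the more exothermic EA.
For reference (kJ/mol): K 48, Ca 2, Ge 119, As 78, Se 195, Br 325.
So from highest to lowest: Br > Se > Ge > As > K > Ca.

Br > Se > Ge > As > K > Ca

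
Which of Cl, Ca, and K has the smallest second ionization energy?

After 1 electron has been removed, what remains? Cl⁺ still has 6 valence electrons; Ca⁺ still has 1 valence electron; K⁺ is the bare [Ar] core.
Breaking into a closed-shell core is much more expensive than removing a leftover valence electron — K has the largest IE_2 here.
Valence configurations: Cl⁺ [Ne]3s²3p⁴, Ca⁺ [Ar]4s¹.
The numbers (kJ/mol): Cl 2298, Ca 1145, K 3052.
So the second ionization energies run Ca < Cl < K.

Ca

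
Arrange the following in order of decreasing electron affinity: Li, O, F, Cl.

Li is in period 2, group 1; O is in period 2, group 16; F is in period 2, group 17; Cl is in period 3, group 17.
Electron affinity generally becomes more exothermic across a period toward the halogens and less exothermic down a group.
Here both period and group differ, so the two effects have to be weighed against each other.
O > Li: O lies to the right of Li in period 2, so the across-period effect alone puts O higher.
F > O: F lies to the right of O in period 2, so the across-period effect alone puts F higher.
Cl > F: this pair runs against the simple trend — see the exception note.
Note the exception: Cl has a higher electron affinity than F, contrary to the simple trend — F's small 2p subshell makes the incoming electron feel strong e⁻–e⁻ repulsion, so Cl actually releases more energy on gaining an electron.
For reference (kJ/mol): Li 60, O 141, F 328, Cl 349.
So from highest to lowest: Cl > F > O > Li.

Cl, F, O, Li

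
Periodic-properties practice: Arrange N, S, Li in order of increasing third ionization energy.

The third ionization energy removes an electron from the +2 ion. For each element: N²⁺ still has 3 valence electrons; S²⁺ still has 4 valence electrons; Li²⁺ is already 1 electron into the core.
Breaking into a closed-shell core is much more expensive than removing a leftover valence electron — Li has the largest IE_3 here.
Valence configurations: N²⁺ [He]2s²2p¹, S²⁺ [Ne]3s²3p².
The numbers (kJ/mol): N 4578, S 3357, Li 11815.
Overall IE_3 order: S < N < Li.

S < N < Li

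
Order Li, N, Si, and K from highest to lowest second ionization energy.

Li > K > N > Si

After 1 electron has been removed, what remains? Li⁺ is the bare [He] core; N⁺ still has 4 valence electrons; Si⁺ still has 3 valence electrons; K⁺ is the bare [Ar] core.
Core electrons are held far more tightly than valence electrons, so K and Li top the IE_2 order.
Valence configurations: N⁺ [He]2s²2p², Si⁺ [Ne]3s²3p¹.
The numbers (kJ/mol): Li 7298, N 2856, Si 1577, K 3052.
Hence IE_2: Si < N < K < Li.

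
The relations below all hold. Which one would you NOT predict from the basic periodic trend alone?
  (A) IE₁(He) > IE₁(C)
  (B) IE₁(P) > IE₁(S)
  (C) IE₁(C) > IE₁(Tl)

The general trend: IE₁ increases across a period and decreases down a group.
(A) He (period 1, group 18) vs C (period 2, group 14): the stated order agrees with the simple trend.
(B) P (period 3, group 15) vs S (period 3, group 16): the stated order contradicts the simple trend.
(C) C (period 2, group 14) vs Tl (period 6, group 13): the stated order agrees with the simple trend.
The exception is (B): S (3p⁴) ionizes more easily than half-filled P (3p³) because the paired 3p electron in S is pushed out by e⁻–e⁻ repulsion.

(B)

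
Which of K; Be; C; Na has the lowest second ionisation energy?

IE_2 is the cost of taking one more electron from the +1 cation: K⁺ is the bare [Ar] core; Be⁺ still has 1 valence electron; C⁺ still has 3 valence electrons; Na⁺ is the bare [Ne] core.
Core electrons are held far more tightly than valence electrons, so K and Na top the IE_2 order.
Valence configurations: Be⁺ [He]2s¹, C⁺ [He]2s²2p¹.
Tabulated IE_2 (kJ/mol): K 3052, Be 1757, C 2353, Na 4562.
Putting it together, IE_2: Be < C < K < Na.

Be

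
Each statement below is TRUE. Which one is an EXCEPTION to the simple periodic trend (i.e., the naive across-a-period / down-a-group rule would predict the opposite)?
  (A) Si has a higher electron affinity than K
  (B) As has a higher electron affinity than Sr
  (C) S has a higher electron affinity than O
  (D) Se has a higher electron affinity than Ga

(C)

The general trend: electron affinity increases across a period and decreases down a group.
(A) Si (period 3, group 14) vs K (period 4, group 1): the stated order agrees with the simple trend.
(B) As (period 4, group 15) vs Sr (period 5, group 2): the stated order agrees with the simple trend.
(C) S (period 3, group 16) vs O (period 2, group 16): the stated order contradicts the simple trend.
(D) Se (period 4, group 16) vs Ga (period 4, group 13): the stated order agrees with the simple trend.
The exception is (C): the compact 2p subshell of O repels the added electron more than S's larger 3p does.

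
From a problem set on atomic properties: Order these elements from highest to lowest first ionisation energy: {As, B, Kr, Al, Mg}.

Kr, As, B, Mg, Al

B is in period 2, group 13; Mg is in period 3, group 2; Al is in period 3, group 13; As is in period 4, group 15; Kr is in period 4, group 18.
IE₁ increases left→right with effective nuclear charge and decreases top→bottom as the valence shell moves farther out.
These span different periods and groups, so the two trends combine.
Mg > Al: this pair runs against the simple trend — see the exception note.
B > Mg: relative to Mg, both the across-period and down-group shifts push B's first ionization energy up.
As > B: period and group pull opposite ways; the across-period shift dominates (947 vs 801 kJ/mol).
Kr > As: Kr lies to the right of As in period 4, so the across-period effect alone puts Kr higher.
Note the exception: Mg has a higher first ionization energy than Al, contrary to the simple trend — Al's single 3p electron is easier to remove than one from Mg's filled 3s².
Tabulated first ionization energy (kJ/mol): B 801, Mg 738, Al 578, As 947, Kr 1351.
So from highest to lowest: Kr > As > B > Mg > Al.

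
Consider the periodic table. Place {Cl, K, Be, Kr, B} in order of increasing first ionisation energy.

K < B < Be < Cl < Kr

Be is in period 2, group 2; B is in period 2, group 13; Cl is in period 3, group 17; K is in period 4, group 1; Kr is in period 4, group 18.
IE₁ increases left→right with effective nuclear charge and decreases top→bottom as the valence shell moves farther out.
Neither a single period nor a single group — weigh both effects.
B > K: both effects reinforce here, so B is clearly the higher of the two.
Be > B: this pair runs against the simple trend — see the exception note.
Cl > Be: period and group pull opposite ways; the across-period shift dominates (1251 vs 900 kJ/mol).
Kr > Cl: period and group pull opposite ways; the across-period shift dominates (1351 vs 1251 kJ/mol).
Note the exception: Be has a higher first ionization energy than B, contrary to the simple trend — removing B's lone 2p electron is easier than breaking Be's filled 2s².
For reference (kJ/mol): Be 900, B 801, Cl 1251, K 419, Kr 1351.
So from lowest to highest: K < B < Be < Cl < Kr.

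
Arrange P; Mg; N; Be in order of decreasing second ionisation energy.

The second ionization energy removes an electron from the +1 ion. For each element: P⁺ still has 4 valence electrons; Mg⁺ still has 1 valence electron; N⁺ still has 4 valence electrons; Be⁺ still has 1 valence electron.
All are still removing valence electrons, so compare the +1 ions as you would atoms: IE_2 generally rises across a period (higher Z_eff) and falls down a group (larger shell), subject to the usual subshell exceptions.
Valence configurations: P⁺ [Ne]3s²3p², Mg⁺ [Ne]3s¹, N⁺ [He]2s²2p², Be⁺ [He]2s¹.
The numbers (kJ/mol): P 1907, Mg 1451, N 2856, Be 1757.
Hence IE_2: Mg < Be < P < N.

N > P > Be > Mg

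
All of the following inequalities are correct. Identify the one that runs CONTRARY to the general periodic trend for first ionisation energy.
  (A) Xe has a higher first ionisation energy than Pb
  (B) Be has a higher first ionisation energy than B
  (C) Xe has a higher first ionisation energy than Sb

The general trend: first ionisation energy increases across a period and decreases down a group.
(A) Xe (period 5, group 18) vs Pb (period 6, group 14): the stated order agrees with the simple trend.
(B) Be (period 2, group 2) vs B (period 2, group 13): the stated order contradicts the simple trend.
(C) Xe (period 5, group 18) vs Sb (period 5, group 15): the stated order agrees with the simple trend.
The exception is (B): removing B's lone 2p electron is easier than breaking Be's filled 2s².

(B)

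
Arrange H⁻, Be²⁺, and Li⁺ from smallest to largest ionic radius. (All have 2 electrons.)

Be²⁺ < Li⁺ < H⁻

All of these have 2 electrons, so size is governed by nuclear charge alone: the more protons, the stronger the pull on the same electron cloud, and the smaller the ion.
Nuclear charges: Be²⁺ (Z=4), Li⁺ (Z=3), H⁻ (Z=1).
Smallest to largest: Be²⁺ < Li⁺ < H⁻.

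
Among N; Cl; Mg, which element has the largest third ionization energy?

The third ionization energy removes an electron from the +2 ion. For each element: N²⁺ still has 3 valence electrons; Cl²⁺ still has 5 valence electrons; Mg²⁺ is the bare [Ne] core.
Pulling an electron out of a noble-gas core costs far more than removing a remaining valence electron, so Mg sits at the high end of IE_3.
Valence configurations: N²⁺ [He]2s²2p¹, Cl²⁺ [Ne]3s²3p³.
The numbers (kJ/mol): N 4578, Cl 3822, Mg 7733.
Putting it together, IE_3: Cl < N < Mg.

Mg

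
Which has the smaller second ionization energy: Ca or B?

Consider each +1 ion: Ca⁺ still has 1 valence electron; B⁺ still has 2 valence electrons.
All are still removing valence electrons, so compare the +1 ions as you would atoms: IE_2 generally rises across a period (higher Z_eff) and falls down a group (larger shell), subject to the usual subshell exceptions.
Valence configurations: Ca⁺ [Ar]4s¹, B⁺ [He]2s².
The numbers (kJ/mol): Ca 1145, B 2427.
So the second ionization energies run Ca < B.

Ca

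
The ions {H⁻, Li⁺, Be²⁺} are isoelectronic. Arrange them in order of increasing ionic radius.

All of these have 2 electrons, so size is governed by nuclear charge alone: the more protons, the stronger the pull on the same electron cloud, and the smaller the ion.
Nuclear charges: Be²⁺ (Z=4), Li⁺ (Z=3), H⁻ (Z=1).
Smallest to largest: Be²⁺ < Li⁺ < H⁻.

Be²⁺, Li⁺, H⁻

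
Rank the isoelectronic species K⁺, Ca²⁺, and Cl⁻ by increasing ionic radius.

All of these have 18 electrons, so size is governed by nuclear charge alone: the more protons, the stronger the pull on the same electron cloud, and the smaller the ion.
Nuclear charges: Ca²⁺ (Z=20), K⁺ (Z=19), Cl⁻ (Z=17).
Smallest to largest: Ca²⁺ < K⁺ < Cl⁻.

Ca²⁺, K⁺, Cl⁻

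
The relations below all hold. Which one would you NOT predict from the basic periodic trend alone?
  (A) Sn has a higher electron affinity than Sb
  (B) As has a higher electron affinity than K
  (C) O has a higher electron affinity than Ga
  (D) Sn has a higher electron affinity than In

(A)

The general trend: electron affinity increases across a period and decreases down a group.
(A) Sn (period 5, group 14) vs Sb (period 5, group 15): the stated order contradicts the simple trend.
(B) As (period 4, group 15) vs K (period 4, group 1): the stated order agrees with the simple trend.
(C) O (period 2, group 16) vs Ga (period 4, group 13): the stated order agrees with the simple trend.
(D) Sn (period 5, group 14) vs In (period 5, group 13): the stated order agrees with the simple trend.
The exception is (A): adding an electron to Sb's half-filled 5p³ is unfavourable, so Sn has the more exothermic EA.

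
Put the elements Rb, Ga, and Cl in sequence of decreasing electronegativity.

Cl, Ga, Rb

Cl is in period 3, group 17; Ga is in period 4, group 13; Rb is in period 5, group 1.
Atoms toward the upper right of the periodic table pull bonding electrons most strongly.
Neither a single period nor a single group — weigh both effects.
Ga > Rb: both effects reinforce here, so Ga is clearly the higher of the two.
Cl > Ga: both effects reinforce here, so Cl is clearly the higher of the two.
For reference (Pauling): Cl 3.16, Ga 1.81, Rb 0.82.
So from highest to lowest: Cl > Ga > Rb.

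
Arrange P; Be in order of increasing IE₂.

The second ionization energy removes an electron from the +1 ion. For each element: P⁺ still has 4 valence electrons; Be⁺ still has 1 valence electron.
All are still removing valence electrons, so compare the +1 ions as you would atoms: IE_2 generally rises across a period (higher Z_eff) and falls down a group (larger shell), subject to the usual subshell exceptions.
Valence configurations: P⁺ [Ne]3s²3p², Be⁺ [He]2s¹.
Approximate IE_2 values (kJ/mol): P 1907, Be 1757.
So the second ionization energies run Be < P.

Be, P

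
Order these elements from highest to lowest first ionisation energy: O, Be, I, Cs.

O, I, Be, Cs

Be is in period 2, group 2; O is in period 2, group 16; I is in period 5, group 17; Cs is in period 6, group 1.
Across a period the outer electron is held more tightly (higher IE₁); down a group it sits in a higher shell, more shielded, and comes off more easily.
Neither a single period nor a single group — weigh both effects.
Be > Cs: relative to Cs, both the across-period and down-group shifts push Be's first ionization energy up.
I > Be: period and group pull opposite ways; the across-period shift dominates (1008 vs 900 kJ/mol).
O > I: period and group pull opposite ways; the down-group shift dominates (1314 vs 1008 kJ/mol).
For reference (kJ/mol): Be 900, O 1314, I 1008, Cs 376.
So from highest to lowest: O > I > Be > Cs.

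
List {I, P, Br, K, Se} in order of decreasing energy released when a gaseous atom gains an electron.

Br, I, Se, P, K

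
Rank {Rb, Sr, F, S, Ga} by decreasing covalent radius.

F is in period 2, group 17; S is in period 3, group 16; Ga is in period 4, group 13; Rb is in period 5, group 1; Sr is in period 5, group 2.
Across a period the added protons contract the valence shell; down a group each new principal shell makes the atom larger.
Neither a single period nor a single group — weigh both effects.
S > F: relative to F, both the across-period and down-group shifts push S's atomic radius up.
Ga > S: both effects reinforce here, so Ga is clearly the larger of the two.
Sr > Ga: relative to Ga, both the across-period and down-group shifts push Sr's atomic radius up.
Rb > Sr: both are in period 5; the period trend gives Rb the larger value.
Tabulated atomic radius (pm): F 64, S 103, Ga 124, Rb 210, Sr 185.
So from largest to smallest: Rb > Sr > Ga > S > F.

Rb > Sr > Ga > S > F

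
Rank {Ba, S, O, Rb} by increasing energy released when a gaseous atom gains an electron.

Adding an electron releases more energy for atoms nearer the top right (short of the noble gases).
Neither a single period nor a single group — weigh both effects.
Rb > Ba: the two effects oppose for this pair; the down-group effect wins (47 vs 14 kJ/mol).
O > Rb: both effects reinforce here, so O is clearly the higher of the two.
S > O: this pair runs against the simple trend — see the exception note.
Note the exception: S has a higher electron affinity than O, contrary to the simple trend — the compact 2p subshell of O repels the added electron more than S's larger 3p does.
For reference (kJ/mol): O 141, S 200, Rb 47, Ba 14.
So from lowest to highest: Ba < Rb < O < S.

Ba < Rb < O < S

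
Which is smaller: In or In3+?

In3+

Forming In3+ removes 3 electrons from In. Fewer electrons for the same nuclear charge means less shielding and a higher Z_eff on the remaining electrons, and for main-group metals the entire outer shell is lost.
A cation is smaller than its parent atom: In3+ < In.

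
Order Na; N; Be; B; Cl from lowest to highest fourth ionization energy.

Cl < N < Na < Be < B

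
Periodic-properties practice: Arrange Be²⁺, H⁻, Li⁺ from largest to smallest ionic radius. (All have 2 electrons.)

All of these have 2 electrons, so size is governed by nuclear charge alone: the more protons, the stronger the pull on the same electron cloud, and the smaller the ion.
Nuclear charges: Be²⁺ (Z=4), Li⁺ (Z=3), H⁻ (Z=1).
Largest to smallest: H⁻ > Li⁺ > Be²⁺.

H⁻ > Li⁺ > Be²⁺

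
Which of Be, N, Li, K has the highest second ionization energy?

Li

IE_2 is the cost of taking one more electron from the +1 cation: Be⁺ still has 1 valence electron; N⁺ still has 4 valence electrons; Li⁺ is the bare [He] core; K⁺ is the bare [Ar] core.
Breaking into a closed-shell core is much more expensive than removing a leftover valence electron — K and Li have the largest IE_2 here.
Valence configurations: Be⁺ [He]2s¹, N⁺ [He]2s²2p².
The numbers (kJ/mol): Be 1757, N 2856, Li 7298, K 3052.
Hence IE_2: Be < N < K < Li.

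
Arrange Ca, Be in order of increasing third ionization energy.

Consider each +2 ion: Ca²⁺ is the bare [Ar] core; Be²⁺ is the bare [He] core.
All of these are removing an electron from a noble-gas core or deeper; the smaller core (lower principal quantum number) is held far more tightly, and within a period the higher nuclear charge binds the same core more tightly.
Tabulated IE_3 (kJ/mol): Ca 4912, Be 14849.
So the third ionization energies run Ca < Be.

Ca < Be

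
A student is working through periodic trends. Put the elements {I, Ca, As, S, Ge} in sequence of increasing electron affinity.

Ca < As < Ge < S < I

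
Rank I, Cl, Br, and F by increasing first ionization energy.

I, Br, Cl, F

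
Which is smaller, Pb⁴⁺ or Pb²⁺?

Both ions have Z = 82 protons, but Pb⁴⁺ has lost more electrons, so its remaining electrons feel a larger effective nuclear charge per electron and are pulled in more tightly.
Higher positive charge → smaller ion, so Pb²⁺ > Pb⁴⁺.

Pb⁴⁺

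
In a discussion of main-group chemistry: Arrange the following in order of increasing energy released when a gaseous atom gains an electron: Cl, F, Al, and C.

Al < C < F < Cl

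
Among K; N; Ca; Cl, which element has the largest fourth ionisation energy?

N

IE_4 is the cost of taking one more electron from the +3 cation: K³⁺ is already 2 electrons into the core; N³⁺ still has 2 valence electrons; Ca³⁺ is already 1 electron into the core; Cl³⁺ still has 4 valence electrons.
Usually core removal costs more than valence removal, but here the competition is close: a tightly held n=2 valence electron can cost more to remove than an n=3 core electron, so the actual values have to decide it.
Valence configurations: N³⁺ [He]2s², Cl³⁺ [Ne]3s²3p².
Tabulated IE_4 (kJ/mol): K 5877, N 7475, Ca 6491, Cl 5159.
Putting it together, IE_4: Cl < K < Ca < N.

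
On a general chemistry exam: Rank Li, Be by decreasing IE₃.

The third ionization energy removes an electron from the +2 ion. For each element: Li²⁺ is already 1 electron into the core; Be²⁺ is the bare [He] core.
All of these are removing an electron from a noble-gas core or deeper; the smaller core (lower principal quantum number) is held far more tightly, and within a period the higher nuclear charge binds the same core more tightly.
The numbers (kJ/mol): Li 11815, Be 14849.
Putting it together, IE_3: Li < Be.

Be > Li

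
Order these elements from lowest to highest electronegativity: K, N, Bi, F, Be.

Smaller atoms with higher effective nuclear charge are more electronegative.
Here both period and group differ, so the two effects have to be weighed against each other.
Be > K: relative to K, both the across-period and down-group shifts push Be's electronegativity up.
Bi > Be: period and group pull opposite ways; the across-period shift dominates (2.02 vs 1.57).
N > Bi: they share group 15; the group trend gives N the larger value.
F > N: F lies to the right of N in period 2, so the across-period effect alone puts F higher.
For reference (Pauling): Be 1.57, N 3.04, F 3.98, K 0.82, Bi 2.02.
So from lowest to highest: K < Be < Bi < N < F.

K < Be < Bi < N < F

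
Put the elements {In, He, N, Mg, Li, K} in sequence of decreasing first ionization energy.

He, N, Mg, In, Li, K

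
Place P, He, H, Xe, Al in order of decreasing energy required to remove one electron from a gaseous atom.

H is in period 1, group 1; He is in period 1, group 18; Al is in period 3, group 13; P is in period 3, group 15; Xe is in period 5, group 18.
Across a period the outer electron is held more tightly (higher IE₁); down a group it sits in a higher shell, more shielded, and comes off more easily.
Here both period and group differ, so the two effects have to be weighed against each other.
P > Al: both are in period 3; the period trend gives P the larger value.
Xe > P: the two effects oppose for this pair; the across-period effect wins (1170 vs 1012 kJ/mol).
H > Xe: period and group pull opposite ways; the down-group shift dominates (1312 vs 1170 kJ/mol).
He > H: He lies to the right of H in period 1, so the across-period effect alone puts He higher.
For reference (kJ/mol): H 1312, He 2372, Al 578, P 1012, Xe 1170.
So from highest to lowest: He > H > Xe > P > Al.

He > H > Xe > P > Al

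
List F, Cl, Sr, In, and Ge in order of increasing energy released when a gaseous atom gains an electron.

Atoms with high Z_eff and room in the valence shell (especially the halogens) have the most exothermic electron affinities.
Neither a single period nor a single group — weigh both effects.
In > Sr: both are in period 5; the period trend gives In the larger value.
Ge > In: both effects reinforce here, so Ge is clearly the higher of the two.
F > Ge: both effects reinforce here, so F is clearly the higher of the two.
Cl > F: this pair runs against the simple trend — see the exception note.
Note the exception: Cl has a higher electron affinity than F, contrary to the simple trend — F's small 2p subshell makes the incoming electron feel strong e⁻–e⁻ repulsion, so Cl actually releases more energy on gaining an electron.
Approximate values (kJ/mol): F 328, Cl 349, Ge 119, Sr 5, In 29.
So from lowest to highest: Sr < In < Ge < F < Cl.

Sr < In < Ge < F < Cl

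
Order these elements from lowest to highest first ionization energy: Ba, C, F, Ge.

Ba, Ge, C, F

C is in period 2, group 14; F is in period 2, group 17; Ge is in period 4, group 14; Ba is in period 6, group 2.
First ionization energy rises across a period (greater Z_eff holds electrons more tightly) and falls down a group (valence electrons are farther from the nucleus).
These span different periods and groups, so the two trends combine.
Ge > Ba: both effects reinforce here, so Ge is clearly the higher of the two.
C > Ge: they share group 14; the group trend gives C the larger value.
F > C: both are in period 2; the period trend gives F the larger value.
For reference (kJ/mol): C 1086, F 1681, Ge 762, Ba 503.
So from lowest to highest: Ba < Ge < C < F.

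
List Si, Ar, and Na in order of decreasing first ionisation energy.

Ar > Si > Na

Removing the outermost electron gets harder across a period and easier down a group.
All lie in period 3, so first ionization energy increases left to right.
So from highest to lowest: Ar > Si > Na.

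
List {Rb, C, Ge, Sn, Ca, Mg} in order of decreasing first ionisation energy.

C, Ge, Mg, Sn, Ca, Rb

Removing the outermost electron gets harder across a period and easier down a group.
Here both period and group differ, so the two effects have to be weighed against each other.
Ca > Rb: both effects reinforce here, so Ca is clearly the higher of the two.
Sn > Ca: period and group pull opposite ways; the across-period shift dominates (709 vs 590 kJ/mol).
Mg > Sn: period and group pull opposite ways; the down-group shift dominates (738 vs 709 kJ/mol).
Ge > Mg: period and group pull opposite ways; the across-period shift dominates (762 vs 738 kJ/mol).
C > Ge: C sits above Ge in group 14, so the down-group effect alone puts C higher.
For reference (kJ/mol): C 1086, Mg 738, Ca 590, Ge 762, Rb 403, Sn 709.
So from highest to lowest: C > Ge > Mg > Sn > Ca > Rb.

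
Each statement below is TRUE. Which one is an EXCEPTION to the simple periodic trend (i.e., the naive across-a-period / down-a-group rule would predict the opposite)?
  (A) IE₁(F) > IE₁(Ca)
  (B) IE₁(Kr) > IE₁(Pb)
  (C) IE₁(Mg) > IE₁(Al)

(C)

The general trend: first ionization energy increases across a period and decreases down a group.
(A) F (period 2, group 17) vs Ca (period 4, group 2): the stated order agrees with the simple trend.
(B) Kr (period 4, group 18) vs Pb (period 6, group 14): the stated order agrees with the simple trend.
(C) Mg (period 3, group 2) vs Al (period 3, group 13): the stated order contradicts the simple trend.
The exception is (C): Al's single 3p electron is easier to remove than one from Mg's filled 3s².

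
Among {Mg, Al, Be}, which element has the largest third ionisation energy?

Be

IE_3 is the cost of taking one more electron from the +2 cation: Mg²⁺ is the bare [Ne] core; Al²⁺ still has 1 valence electron; Be²⁺ is the bare [He] core.
Pulling an electron out of a noble-gas core costs far more than removing a remaining valence electron, so Mg and Be sit at the high end of IE_3.
Tabulated IE_3 (kJ/mol): Mg 7733, Al 2745, Be 14849.
Hence IE_3: Al < Mg < Be.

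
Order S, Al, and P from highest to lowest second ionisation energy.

The second ionization energy removes an electron from the +1 ion. For each element: S⁺ still has 5 valence electrons; Al⁺ still has 2 valence electrons; P⁺ still has 4 valence electrons.
All are still removing valence electrons, so compare the +1 ions as you would atoms: IE_2 generally rises across a period (higher Z_eff) and falls down a group (larger shell), subject to the usual subshell exceptions.
Valence configurations: S⁺ [Ne]3s²3p³, Al⁺ [Ne]3s², P⁺ [Ne]3s²3p².
The numbers (kJ/mol): S 2252, Al 1817, P 1907.
Hence IE_2: Al < P < S.

S, P, Al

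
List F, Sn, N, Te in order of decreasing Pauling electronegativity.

F > N > Te > Sn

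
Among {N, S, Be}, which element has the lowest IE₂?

Consider each +1 ion: N⁺ still has 4 valence electrons; S⁺ still has 5 valence electrons; Be⁺ still has 1 valence electron.
All are still removing valence electrons, so compare the +1 ions as you would atoms: IE_2 generally rises across a period (higher Z_eff) and falls down a group (larger shell), subject to the usual subshell exceptions.
Valence configurations: N⁺ [He]2s²2p², S⁺ [Ne]3s²3p³, Be⁺ [He]2s¹.
Approximate IE_2 values (kJ/mol): N 2856, S 2252, Be 1757.
So the second ionization energies run Be < S < N.

Be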